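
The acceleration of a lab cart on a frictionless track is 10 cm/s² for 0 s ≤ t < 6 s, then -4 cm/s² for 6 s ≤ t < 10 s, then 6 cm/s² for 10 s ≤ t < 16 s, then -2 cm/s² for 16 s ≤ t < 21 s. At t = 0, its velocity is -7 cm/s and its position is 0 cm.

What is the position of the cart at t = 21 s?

On each constant-a segment, Δv = aΔt and Δx = v₀Δt + ½aΔt²; chain segment to segment.
0–6 s: v starts -7 cm/s; Δx = -7·6 + ½·10·6² = 138 cm; v ends 53 cm/s.
6–10 s: v starts 53 cm/s; Δx = 53·4 + ½·-4·4² = 180 cm; v ends 37 cm/s.
10–16 s: v starts 37 cm/s; Δx = 37·6 + ½·6·6² = 330 cm; v ends 73 cm/s.
16–21 s: v starts 73 cm/s; Δx = 73·5 + ½·-2·5² = 340 cm; v ends 63 cm/s.
x(21) = 0 + Σ Δx = 988 cm.

988 cm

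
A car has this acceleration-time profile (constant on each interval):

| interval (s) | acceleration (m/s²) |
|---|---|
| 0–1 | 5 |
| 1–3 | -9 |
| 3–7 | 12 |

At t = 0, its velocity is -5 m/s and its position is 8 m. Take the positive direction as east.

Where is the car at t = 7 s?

On each constant-a segment, Δv = aΔt and Δx = v₀Δt + ½aΔt²; chain segment to segment.
0–1 s: v starts -5 m/s; Δx = -5·1 + ½·5·1² = -2.5 m; v ends 0 m/s.
1–3 s: v starts 0 m/s; Δx = 0·2 + ½·-9·2² = -18 m; v ends -18 m/s.
3–7 s: v starts -18 m/s; Δx = -18·4 + ½·12·4² = 24 m; v ends 30 m/s.
x(7) = 8 + Σ Δx = 11.5 m.

11.5 m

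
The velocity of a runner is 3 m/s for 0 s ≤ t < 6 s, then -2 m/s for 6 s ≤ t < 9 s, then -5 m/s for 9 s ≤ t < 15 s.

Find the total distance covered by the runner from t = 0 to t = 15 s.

54 m

Total distance travelled is ∫|v| dt — sum the magnitudes of each area piece.
0–6 s: |3| × 6 = 18 m
6–9 s: |-2| × 3 = 6 m
9–15 s: |-5| × 6 = 30 m
Total distance = 54 m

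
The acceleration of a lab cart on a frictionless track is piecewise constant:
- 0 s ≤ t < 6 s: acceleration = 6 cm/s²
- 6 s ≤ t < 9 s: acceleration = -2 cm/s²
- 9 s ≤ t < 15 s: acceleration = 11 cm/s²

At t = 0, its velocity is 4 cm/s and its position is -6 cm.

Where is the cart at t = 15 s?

639 cm

On each constant-a segment, Δv = aΔt and Δx = v₀Δt + ½aΔt²; chain segment to segment.
0–6 s: v starts 4 cm/s; Δx = 4·6 + ½·6·6² = 132 cm; v ends 40 cm/s.
6–9 s: v starts 40 cm/s; Δx = 40·3 + ½·-2·3² = 111 cm; v ends 34 cm/s.
9–15 s: v starts 34 cm/s; Δx = 34·6 + ½·11·6² = 402 cm; v ends 100 cm/s.
x(15) = -6 + Σ Δx = 639 cm.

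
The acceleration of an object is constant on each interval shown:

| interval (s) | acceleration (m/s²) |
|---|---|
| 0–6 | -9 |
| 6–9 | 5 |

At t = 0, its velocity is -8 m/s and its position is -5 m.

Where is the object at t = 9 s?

-378.5 m

On each constant-a segment, Δv = aΔt and Δx = v₀Δt + ½aΔt²; chain segment to segment.
0–6 s: v starts -8 m/s; Δx = -8·6 + ½·-9·6² = -210 m; v ends -62 m/s.
6–9 s: v starts -62 m/s; Δx = -62·3 + ½·5·3² = -163.5 m; v ends -47 m/s.
x(9) = -5 + Σ Δx = -378.5 m.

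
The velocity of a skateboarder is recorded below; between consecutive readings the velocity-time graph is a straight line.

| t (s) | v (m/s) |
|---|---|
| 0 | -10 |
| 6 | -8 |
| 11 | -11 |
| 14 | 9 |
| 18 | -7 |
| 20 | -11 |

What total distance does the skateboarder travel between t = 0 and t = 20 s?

Distance (not displacement) is the total path length: add the absolute areas under v-t.
0–6 s: |½(-10 + -8)(6)| = 54 m
6–11 s: |½(-8 + -11)(5)| = 47.5 m
11–14 s: v = 0 at t = 12.65 s; triangle areas 9.075 + 6.075 = 15.15 m
14–18 s: v = 0 at t = 16.25 s; triangle areas 10.125 + 6.125 = 16.25 m
18–20 s: |½(-7 + -11)(2)| = 18 m
Total distance = 150.9 m

150.9 m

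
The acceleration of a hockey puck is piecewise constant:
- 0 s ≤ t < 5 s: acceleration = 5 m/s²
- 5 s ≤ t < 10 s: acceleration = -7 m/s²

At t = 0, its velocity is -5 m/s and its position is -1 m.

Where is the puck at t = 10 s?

49 m

On each constant-a segment, Δv = aΔt and Δx = v₀Δt + ½aΔt²; chain segment to segment.
0–5 s: v starts -5 m/s; Δx = -5·5 + ½·5·5² = 37.5 m; v ends 20 m/s.
5–10 s: v starts 20 m/s; Δx = 20·5 + ½·-7·5² = 12.5 m; v ends -15 m/s.
x(10) = -1 + Σ Δx = 49 m.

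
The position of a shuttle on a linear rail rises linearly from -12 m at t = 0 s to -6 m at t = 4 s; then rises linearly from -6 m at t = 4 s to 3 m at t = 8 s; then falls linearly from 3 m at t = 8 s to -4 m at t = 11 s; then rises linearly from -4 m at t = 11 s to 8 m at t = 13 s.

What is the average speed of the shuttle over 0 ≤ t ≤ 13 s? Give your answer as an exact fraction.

34/13 m/s

Average speed = (total path length)/(elapsed time); on a piecewise-linear x-t graph the path length is Σ|Δx|.
0–4 s: |Δx| = |-6 − -12| = 6 m
4–8 s: |Δx| = |3 − -6| = 9 m
8–11 s: |Δx| = |-4 − 3| = 7 m
11–13 s: |Δx| = |8 − -4| = 12 m
Total path = 34 m; average speed = 34/13 = 34/13 m/s.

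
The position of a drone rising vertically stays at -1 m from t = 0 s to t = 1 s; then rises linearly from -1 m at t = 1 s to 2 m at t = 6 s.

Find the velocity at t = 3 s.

0.6 m/s

Velocity is the slope of the x-t graph on 1–6 s: (2 − -1)/(6 − 1) = 0.6 m/s.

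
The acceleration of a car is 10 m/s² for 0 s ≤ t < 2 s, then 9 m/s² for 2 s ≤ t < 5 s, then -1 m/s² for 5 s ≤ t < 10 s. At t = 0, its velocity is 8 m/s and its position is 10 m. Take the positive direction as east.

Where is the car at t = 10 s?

On each constant-a segment, Δv = aΔt and Δx = v₀Δt + ½aΔt²; chain segment to segment.
0–2 s: v starts 8 m/s; Δx = 8·2 + ½·10·2² = 36 m; v ends 28 m/s.
2–5 s: v starts 28 m/s; Δx = 28·3 + ½·9·3² = 124.5 m; v ends 55 m/s.
5–10 s: v starts 55 m/s; Δx = 55·5 + ½·-1·5² = 262.5 m; v ends 50 m/s.
x(10) = 10 + Σ Δx = 433 m.

433 m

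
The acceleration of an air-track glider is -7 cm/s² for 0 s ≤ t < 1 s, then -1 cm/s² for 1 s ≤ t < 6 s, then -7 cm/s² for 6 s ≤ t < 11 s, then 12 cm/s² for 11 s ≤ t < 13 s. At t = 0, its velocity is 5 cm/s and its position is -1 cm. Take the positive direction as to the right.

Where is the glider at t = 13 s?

-204.5 cm

On each constant-a segment, Δv = aΔt and Δx = v₀Δt + ½aΔt²; chain segment to segment.
0–1 s: v starts 5 cm/s; Δx = 5·1 + ½·-7·1² = 1.5 cm; v ends -2 cm/s.
1–6 s: v starts -2 cm/s; Δx = -2·5 + ½·-1·5² = -22.5 cm; v ends -7 cm/s.
6–11 s: v starts -7 cm/s; Δx = -7·5 + ½·-7·5² = -122.5 cm; v ends -42 cm/s.
11–13 s: v starts -42 cm/s; Δx = -42·2 + ½·12·2² = -60 cm; v ends -18 cm/s.
x(13) = -1 + Σ Δx = -204.5 cm.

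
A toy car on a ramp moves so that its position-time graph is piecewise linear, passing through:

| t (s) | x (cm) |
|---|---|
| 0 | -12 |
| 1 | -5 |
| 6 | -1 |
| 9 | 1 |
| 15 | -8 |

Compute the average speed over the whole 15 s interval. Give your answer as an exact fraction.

Average speed = (total path length)/(elapsed time); on a piecewise-linear x-t graph the path length is Σ|Δx|.
0–1 s: |Δx| = |-5 − -12| = 7 cm
1–6 s: |Δx| = |-1 − -5| = 4 cm
6–9 s: |Δx| = |1 − -1| = 2 cm
9–15 s: |Δx| = |-8 − 1| = 9 cm
Total path = 22 cm; average speed = 22/15 = 22/15 cm/s.

22/15 cm/s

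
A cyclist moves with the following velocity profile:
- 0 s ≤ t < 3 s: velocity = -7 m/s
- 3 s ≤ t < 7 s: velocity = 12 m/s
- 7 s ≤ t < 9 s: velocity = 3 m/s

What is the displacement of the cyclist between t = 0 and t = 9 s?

33 m

Displacement is the signed area under the v-t curve.
0–3 s: -7 × 3 = -21 m
3–7 s: 12 × 4 = 48 m
7–9 s: 3 × 2 = 6 m
Net displacement = 33 m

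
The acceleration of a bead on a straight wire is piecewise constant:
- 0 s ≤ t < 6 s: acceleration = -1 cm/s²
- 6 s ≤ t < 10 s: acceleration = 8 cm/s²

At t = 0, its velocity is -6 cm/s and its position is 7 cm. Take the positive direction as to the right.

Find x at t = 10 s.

-31 cm

On each constant-a segment, Δv = aΔt and Δx = v₀Δt + ½aΔt²; chain segment to segment.
0–6 s: v starts -6 cm/s; Δx = -6·6 + ½·-1·6² = -54 cm; v ends -12 cm/s.
6–10 s: v starts -12 cm/s; Δx = -12·4 + ½·8·4² = 16 cm; v ends 20 cm/s.
x(10) = 7 + Σ Δx = -31 cm.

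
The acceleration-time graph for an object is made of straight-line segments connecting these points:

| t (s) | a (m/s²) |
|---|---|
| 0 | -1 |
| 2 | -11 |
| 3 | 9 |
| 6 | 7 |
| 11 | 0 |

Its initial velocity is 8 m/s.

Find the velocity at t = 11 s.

36.5 m/s

Δv equals the area under the a-t graph; then v = v₀ + Δv.
0–2 s: ½(-1 + -11)(2) = -12 m/s
2–3 s: ½(-11 + 9)(1) = -1 m/s
3–6 s: ½(9 + 7)(3) = 24 m/s
6–11 s: ½(7 + 0)(5) = 17.5 m/s
Δv = 28.5 m/s, so v(11) = 8 + (28.5) = 36.5 m/s.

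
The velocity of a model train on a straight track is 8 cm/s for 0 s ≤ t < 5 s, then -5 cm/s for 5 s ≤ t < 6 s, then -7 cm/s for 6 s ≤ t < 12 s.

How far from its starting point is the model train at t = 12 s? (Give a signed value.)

-7 cm

Displacement is the signed area under the v-t curve.
0–5 s: 8 × 5 = 40 cm
5–6 s: -5 × 1 = -5 cm
6–12 s: -7 × 6 = -42 cm
Net displacement = -7 cm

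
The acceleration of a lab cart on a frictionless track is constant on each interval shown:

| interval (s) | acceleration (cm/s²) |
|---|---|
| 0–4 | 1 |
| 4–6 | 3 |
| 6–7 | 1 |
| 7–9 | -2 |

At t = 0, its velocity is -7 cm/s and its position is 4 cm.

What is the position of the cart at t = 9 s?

-8.5 cm

On each constant-a segment, Δv = aΔt and Δx = v₀Δt + ½aΔt²; chain segment to segment.
0–4 s: v starts -7 cm/s; Δx = -7·4 + ½·1·4² = -20 cm; v ends -3 cm/s.
4–6 s: v starts -3 cm/s; Δx = -3·2 + ½·3·2² = 0 cm; v ends 3 cm/s.
6–7 s: v starts 3 cm/s; Δx = 3·1 + ½·1·1² = 3.5 cm; v ends 4 cm/s.
7–9 s: v starts 4 cm/s; Δx = 4·2 + ½·-2·2² = 4 cm; v ends 0 cm/s.
x(9) = 4 + Σ Δx = -8.5 cm.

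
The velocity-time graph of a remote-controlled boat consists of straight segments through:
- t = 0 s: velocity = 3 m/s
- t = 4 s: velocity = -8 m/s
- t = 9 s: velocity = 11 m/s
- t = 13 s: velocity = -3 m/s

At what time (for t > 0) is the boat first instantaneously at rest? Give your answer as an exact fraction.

t = 12/11 s

v changes sign on 0–4 s (from 3 to -8); the graph is linear there, so v = 0 at t = 0 + (-3)·(4 − 0)/(-8 − 3) = 12/11 s.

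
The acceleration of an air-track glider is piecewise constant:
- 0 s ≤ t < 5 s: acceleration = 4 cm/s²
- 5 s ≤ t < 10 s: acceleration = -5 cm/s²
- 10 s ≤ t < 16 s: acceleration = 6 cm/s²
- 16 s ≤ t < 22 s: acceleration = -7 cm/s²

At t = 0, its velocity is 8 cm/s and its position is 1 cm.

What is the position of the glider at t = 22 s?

402.5 cm

On each constant-a segment, Δv = aΔt and Δx = v₀Δt + ½aΔt²; chain segment to segment.
0–5 s: v starts 8 cm/s; Δx = 8·5 + ½·4·5² = 90 cm; v ends 28 cm/s.
5–10 s: v starts 28 cm/s; Δx = 28·5 + ½·-5·5² = 77.5 cm; v ends 3 cm/s.
10–16 s: v starts 3 cm/s; Δx = 3·6 + ½·6·6² = 126 cm; v ends 39 cm/s.
16–22 s: v starts 39 cm/s; Δx = 39·6 + ½·-7·6² = 108 cm; v ends -3 cm/s.
x(22) = 1 + Σ Δx = 402.5 cm.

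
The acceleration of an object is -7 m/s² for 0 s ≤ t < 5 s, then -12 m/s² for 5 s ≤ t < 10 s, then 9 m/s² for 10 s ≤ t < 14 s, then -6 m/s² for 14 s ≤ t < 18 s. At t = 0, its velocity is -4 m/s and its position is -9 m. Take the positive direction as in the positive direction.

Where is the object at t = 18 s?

-1085.5 m

On each constant-a segment, Δv = aΔt and Δx = v₀Δt + ½aΔt²; chain segment to segment.
0–5 s: v starts -4 m/s; Δx = -4·5 + ½·-7·5² = -107.5 m; v ends -39 m/s.
5–10 s: v starts -39 m/s; Δx = -39·5 + ½·-12·5² = -345 m; v ends -99 m/s.
10–14 s: v starts -99 m/s; Δx = -99·4 + ½·9·4² = -324 m; v ends -63 m/s.
14–18 s: v starts -63 m/s; Δx = -63·4 + ½·-6·4² = -300 m; v ends -87 m/s.
x(18) = -9 + Σ Δx = -1085.5 m.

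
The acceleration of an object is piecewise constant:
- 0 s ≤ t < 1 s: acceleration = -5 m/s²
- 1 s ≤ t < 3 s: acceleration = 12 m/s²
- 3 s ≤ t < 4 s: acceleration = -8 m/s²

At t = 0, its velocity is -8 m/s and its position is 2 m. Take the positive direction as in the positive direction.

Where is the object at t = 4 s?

-3.5 m

On each constant-a segment, Δv = aΔt and Δx = v₀Δt + ½aΔt²; chain segment to segment.
0–1 s: v starts -8 m/s; Δx = -8·1 + ½·-5·1² = -10.5 m; v ends -13 m/s.
1–3 s: v starts -13 m/s; Δx = -13·2 + ½·12·2² = -2 m; v ends 11 m/s.
3–4 s: v starts 11 m/s; Δx = 11·1 + ½·-8·1² = 7 m; v ends 3 m/s.
x(4) = 2 + Σ Δx = -3.5 m.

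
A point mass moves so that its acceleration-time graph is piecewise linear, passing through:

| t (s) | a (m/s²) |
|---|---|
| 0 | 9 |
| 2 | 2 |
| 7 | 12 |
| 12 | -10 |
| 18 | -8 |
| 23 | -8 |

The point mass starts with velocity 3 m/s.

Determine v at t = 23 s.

Δv equals the area under the a-t graph; then v = v₀ + Δv.
0–2 s: ½(9 + 2)(2) = 11 m/s
2–7 s: ½(2 + 12)(5) = 35 m/s
7–12 s: ½(12 + -10)(5) = 5 m/s
12–18 s: ½(-10 + -8)(6) = -54 m/s
18–23 s: -8 × 5 = -40 m/s
Δv = -43 m/s, so v(23) = 3 + (-43) = -40 m/s.

-40 m/s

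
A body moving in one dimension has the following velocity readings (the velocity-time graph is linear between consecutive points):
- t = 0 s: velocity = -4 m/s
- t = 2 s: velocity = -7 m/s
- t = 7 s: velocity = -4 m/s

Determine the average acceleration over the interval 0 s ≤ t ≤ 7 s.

Average acceleration = Δv/Δt = (-4 − -4)/(7 − 0) = 0 m/s².

0 m/s²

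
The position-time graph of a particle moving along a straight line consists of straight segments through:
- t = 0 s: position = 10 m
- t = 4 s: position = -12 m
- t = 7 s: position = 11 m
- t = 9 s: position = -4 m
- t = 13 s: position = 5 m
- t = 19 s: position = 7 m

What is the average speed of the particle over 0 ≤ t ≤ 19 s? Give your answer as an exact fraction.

71/19 m/s

Average speed = (total path length)/(elapsed time); on a piecewise-linear x-t graph the path length is Σ|Δx|.
0–4 s: |Δx| = |-12 − 10| = 22 m
4–7 s: |Δx| = |11 − -12| = 23 m
7–9 s: |Δx| = |-4 − 11| = 15 m
9–13 s: |Δx| = |5 − -4| = 9 m
13–19 s: |Δx| = |7 − 5| = 2 m
Total path = 71 m; average speed = 71/19 = 71/19 m/s.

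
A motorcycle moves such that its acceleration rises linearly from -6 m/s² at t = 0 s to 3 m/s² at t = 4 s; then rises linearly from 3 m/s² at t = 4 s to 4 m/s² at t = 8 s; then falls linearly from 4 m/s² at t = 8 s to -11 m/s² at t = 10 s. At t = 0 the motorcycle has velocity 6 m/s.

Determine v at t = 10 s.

7 m/s

Δv equals the area under the a-t graph; then v = v₀ + Δv.
0–4 s: ½(-6 + 3)(4) = -6 m/s
4–8 s: ½(3 + 4)(4) = 14 m/s
8–10 s: ½(4 + -11)(2) = -7 m/s
Δv = 1 m/s, so v(10) = 6 + (1) = 7 m/s.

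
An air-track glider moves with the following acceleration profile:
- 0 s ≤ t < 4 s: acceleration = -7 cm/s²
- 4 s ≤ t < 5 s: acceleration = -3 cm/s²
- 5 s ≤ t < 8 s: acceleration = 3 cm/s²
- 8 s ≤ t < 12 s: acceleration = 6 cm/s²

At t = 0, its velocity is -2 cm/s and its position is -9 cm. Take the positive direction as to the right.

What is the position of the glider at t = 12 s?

On each constant-a segment, Δv = aΔt and Δx = v₀Δt + ½aΔt²; chain segment to segment.
0–4 s: v starts -2 cm/s; Δx = -2·4 + ½·-7·4² = -64 cm; v ends -30 cm/s.
4–5 s: v starts -30 cm/s; Δx = -30·1 + ½·-3·1² = -31.5 cm; v ends -33 cm/s.
5–8 s: v starts -33 cm/s; Δx = -33·3 + ½·3·3² = -85.5 cm; v ends -24 cm/s.
8–12 s: v starts -24 cm/s; Δx = -24·4 + ½·6·4² = -48 cm; v ends 0 cm/s.
x(12) = -9 + Σ Δx = -238 cm.

-238 cm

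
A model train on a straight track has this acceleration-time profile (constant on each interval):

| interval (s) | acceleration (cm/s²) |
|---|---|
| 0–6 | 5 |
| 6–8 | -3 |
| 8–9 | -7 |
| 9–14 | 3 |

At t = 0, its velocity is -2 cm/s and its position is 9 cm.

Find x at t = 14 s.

On each constant-a segment, Δv = aΔt and Δx = v₀Δt + ½aΔt²; chain segment to segment.
0–6 s: v starts -2 cm/s; Δx = -2·6 + ½·5·6² = 78 cm; v ends 28 cm/s.
6–8 s: v starts 28 cm/s; Δx = 28·2 + ½·-3·2² = 50 cm; v ends 22 cm/s.
8–9 s: v starts 22 cm/s; Δx = 22·1 + ½·-7·1² = 18.5 cm; v ends 15 cm/s.
9–14 s: v starts 15 cm/s; Δx = 15·5 + ½·3·5² = 112.5 cm; v ends 30 cm/s.
x(14) = 9 + Σ Δx = 268 cm.

268 cm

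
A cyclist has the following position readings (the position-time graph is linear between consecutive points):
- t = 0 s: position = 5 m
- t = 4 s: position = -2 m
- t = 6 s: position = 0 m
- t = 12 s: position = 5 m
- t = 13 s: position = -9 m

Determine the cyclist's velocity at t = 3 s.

-1.75 m/s

Velocity is the slope of the x-t graph on 0–4 s: (-2 − 5)/(4 − 0) = -1.75 m/s.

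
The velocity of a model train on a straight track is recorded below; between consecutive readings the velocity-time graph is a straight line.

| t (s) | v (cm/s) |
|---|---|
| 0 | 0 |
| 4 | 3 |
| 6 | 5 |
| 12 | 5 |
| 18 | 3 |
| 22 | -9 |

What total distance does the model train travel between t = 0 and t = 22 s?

83 cm

Distance (not displacement) is the total path length: add the absolute areas under v-t.
0–4 s: |½(0 + 3)(4)| = 6 cm
4–6 s: |½(3 + 5)(2)| = 8 cm
6–12 s: |5| × 6 = 30 cm
12–18 s: |½(5 + 3)(6)| = 24 cm
18–22 s: v = 0 at t = 19 s; triangle areas 1.5 + 13.5 = 15 cm
Total distance = 83 cm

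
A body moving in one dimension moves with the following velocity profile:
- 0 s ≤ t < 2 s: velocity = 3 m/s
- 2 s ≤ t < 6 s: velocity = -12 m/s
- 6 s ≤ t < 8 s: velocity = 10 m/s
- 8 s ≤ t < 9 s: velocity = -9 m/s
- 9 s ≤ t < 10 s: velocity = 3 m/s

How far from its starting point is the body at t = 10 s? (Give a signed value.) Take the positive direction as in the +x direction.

-28 m

Displacement is the signed area under the v-t curve.
0–2 s: 3 × 2 = 6 m
2–6 s: -12 × 4 = -48 m
6–8 s: 10 × 2 = 20 m
8–9 s: -9 × 1 = -9 m
9–10 s: 3 × 1 = 3 m
Net displacement = -28 m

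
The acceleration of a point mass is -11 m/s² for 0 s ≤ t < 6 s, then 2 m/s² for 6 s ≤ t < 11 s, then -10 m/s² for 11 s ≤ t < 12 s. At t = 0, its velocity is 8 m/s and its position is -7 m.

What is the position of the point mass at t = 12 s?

On each constant-a segment, Δv = aΔt and Δx = v₀Δt + ½aΔt²; chain segment to segment.
0–6 s: v starts 8 m/s; Δx = 8·6 + ½·-11·6² = -150 m; v ends -58 m/s.
6–11 s: v starts -58 m/s; Δx = -58·5 + ½·2·5² = -265 m; v ends -48 m/s.
11–12 s: v starts -48 m/s; Δx = -48·1 + ½·-10·1² = -53 m; v ends -58 m/s.
x(12) = -7 + Σ Δx = -475 m.

-475 m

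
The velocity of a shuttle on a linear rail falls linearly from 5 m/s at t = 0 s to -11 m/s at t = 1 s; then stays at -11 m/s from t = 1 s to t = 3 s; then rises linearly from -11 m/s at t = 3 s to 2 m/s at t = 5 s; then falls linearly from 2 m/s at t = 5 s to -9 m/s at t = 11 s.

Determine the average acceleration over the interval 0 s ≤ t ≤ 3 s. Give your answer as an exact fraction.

-16/3 m/s²

Average acceleration = Δv/Δt = (-11 − 5)/(3 − 0) = -16/3 m/s².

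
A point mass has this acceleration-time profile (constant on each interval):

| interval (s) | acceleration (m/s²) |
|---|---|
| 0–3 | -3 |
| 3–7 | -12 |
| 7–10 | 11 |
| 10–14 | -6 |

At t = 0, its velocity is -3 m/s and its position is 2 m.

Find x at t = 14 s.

On each constant-a segment, Δv = aΔt and Δx = v₀Δt + ½aΔt²; chain segment to segment.
0–3 s: v starts -3 m/s; Δx = -3·3 + ½·-3·3² = -22.5 m; v ends -12 m/s.
3–7 s: v starts -12 m/s; Δx = -12·4 + ½·-12·4² = -144 m; v ends -60 m/s.
7–10 s: v starts -60 m/s; Δx = -60·3 + ½·11·3² = -130.5 m; v ends -27 m/s.
10–14 s: v starts -27 m/s; Δx = -27·4 + ½·-6·4² = -156 m; v ends -51 m/s.
x(14) = 2 + Σ Δx = -451 m.

-451 m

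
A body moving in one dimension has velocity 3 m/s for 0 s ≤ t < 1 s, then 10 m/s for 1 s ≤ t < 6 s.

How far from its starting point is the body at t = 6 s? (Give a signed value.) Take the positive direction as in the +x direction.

Net displacement equals the area under the velocity-time graph (areas below the axis count negative).
0–1 s: 3 × 1 = 3 m
1–6 s: 10 × 5 = 50 m
Net displacement = 53 m

53 m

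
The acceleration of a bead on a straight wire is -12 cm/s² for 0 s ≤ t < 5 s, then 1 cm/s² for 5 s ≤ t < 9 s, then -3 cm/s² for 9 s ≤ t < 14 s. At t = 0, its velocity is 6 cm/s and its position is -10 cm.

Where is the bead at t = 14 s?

On each constant-a segment, Δv = aΔt and Δx = v₀Δt + ½aΔt²; chain segment to segment.
0–5 s: v starts 6 cm/s; Δx = 6·5 + ½·-12·5² = -120 cm; v ends -54 cm/s.
5–9 s: v starts -54 cm/s; Δx = -54·4 + ½·1·4² = -208 cm; v ends -50 cm/s.
9–14 s: v starts -50 cm/s; Δx = -50·5 + ½·-3·5² = -287.5 cm; v ends -65 cm/s.
x(14) = -10 + Σ Δx = -625.5 cm.

-625.5 cm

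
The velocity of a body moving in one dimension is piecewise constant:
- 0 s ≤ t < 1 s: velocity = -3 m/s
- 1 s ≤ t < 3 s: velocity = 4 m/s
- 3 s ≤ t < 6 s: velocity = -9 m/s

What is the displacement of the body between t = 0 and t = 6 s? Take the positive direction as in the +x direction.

-22 m

Net displacement equals the area under the velocity-time graph (areas below the axis count negative).
0–1 s: -3 × 1 = -3 m
1–3 s: 4 × 2 = 8 m
3–6 s: -9 × 3 = -27 m
Net displacement = -22 m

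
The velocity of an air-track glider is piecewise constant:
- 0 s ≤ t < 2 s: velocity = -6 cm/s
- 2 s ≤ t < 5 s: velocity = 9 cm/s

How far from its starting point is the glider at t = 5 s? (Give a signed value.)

15 cm

Net displacement equals the area under the velocity-time graph (areas below the axis count negative).
0–2 s: -6 × 2 = -12 cm
2–5 s: 9 × 3 = 27 cm
Net displacement = 15 cm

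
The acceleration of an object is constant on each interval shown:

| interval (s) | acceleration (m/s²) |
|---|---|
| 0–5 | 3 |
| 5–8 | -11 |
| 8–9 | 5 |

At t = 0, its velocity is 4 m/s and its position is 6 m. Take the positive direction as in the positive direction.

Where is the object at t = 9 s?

On each constant-a segment, Δv = aΔt and Δx = v₀Δt + ½aΔt²; chain segment to segment.
0–5 s: v starts 4 m/s; Δx = 4·5 + ½·3·5² = 57.5 m; v ends 19 m/s.
5–8 s: v starts 19 m/s; Δx = 19·3 + ½·-11·3² = 7.5 m; v ends -14 m/s.
8–9 s: v starts -14 m/s; Δx = -14·1 + ½·5·1² = -11.5 m; v ends -9 m/s.
x(9) = 6 + Σ Δx = 59.5 m.

59.5 m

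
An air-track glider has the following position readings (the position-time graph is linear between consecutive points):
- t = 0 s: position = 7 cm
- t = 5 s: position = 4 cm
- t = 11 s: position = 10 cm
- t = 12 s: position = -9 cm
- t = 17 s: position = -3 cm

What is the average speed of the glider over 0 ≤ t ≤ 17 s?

2 cm/s

Average speed = (total path length)/(elapsed time); on a piecewise-linear x-t graph the path length is Σ|Δx|.
0–5 s: |Δx| = |4 − 7| = 3 cm
5–11 s: |Δx| = |10 − 4| = 6 cm
11–12 s: |Δx| = |-9 − 10| = 19 cm
12–17 s: |Δx| = |-3 − -9| = 6 cm
Total path = 34 cm; average speed = 34/17 = 2 cm/s.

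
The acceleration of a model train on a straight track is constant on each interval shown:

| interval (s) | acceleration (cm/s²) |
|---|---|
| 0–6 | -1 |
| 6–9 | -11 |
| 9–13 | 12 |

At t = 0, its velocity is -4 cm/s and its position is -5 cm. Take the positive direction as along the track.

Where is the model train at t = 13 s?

-202.5 cm

On each constant-a segment, Δv = aΔt and Δx = v₀Δt + ½aΔt²; chain segment to segment.
0–6 s: v starts -4 cm/s; Δx = -4·6 + ½·-1·6² = -42 cm; v ends -10 cm/s.
6–9 s: v starts -10 cm/s; Δx = -10·3 + ½·-11·3² = -79.5 cm; v ends -43 cm/s.
9–13 s: v starts -43 cm/s; Δx = -43·4 + ½·12·4² = -76 cm; v ends 5 cm/s.
x(13) = -5 + Σ Δx = -202.5 cm.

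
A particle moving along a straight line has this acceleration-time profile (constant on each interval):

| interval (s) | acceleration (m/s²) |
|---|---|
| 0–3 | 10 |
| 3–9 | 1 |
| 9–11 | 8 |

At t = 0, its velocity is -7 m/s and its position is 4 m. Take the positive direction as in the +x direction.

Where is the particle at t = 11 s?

258 m

On each constant-a segment, Δv = aΔt and Δx = v₀Δt + ½aΔt²; chain segment to segment.
0–3 s: v starts -7 m/s; Δx = -7·3 + ½·10·3² = 24 m; v ends 23 m/s.
3–9 s: v starts 23 m/s; Δx = 23·6 + ½·1·6² = 156 m; v ends 29 m/s.
9–11 s: v starts 29 m/s; Δx = 29·2 + ½·8·2² = 74 m; v ends 45 m/s.
x(11) = 4 + Σ Δx = 258 m.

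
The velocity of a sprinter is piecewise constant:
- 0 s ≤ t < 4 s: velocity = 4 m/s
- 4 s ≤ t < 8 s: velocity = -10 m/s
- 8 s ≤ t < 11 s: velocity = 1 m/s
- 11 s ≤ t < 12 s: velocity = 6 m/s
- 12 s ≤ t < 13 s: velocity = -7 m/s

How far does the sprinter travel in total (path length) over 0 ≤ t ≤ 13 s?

72 m

Total distance travelled is ∫|v| dt — sum the magnitudes of each area piece.
0–4 s: |4| × 4 = 16 m
4–8 s: |-10| × 4 = 40 m
8–11 s: |1| × 3 = 3 m
11–12 s: |6| × 1 = 6 m
12–13 s: |-7| × 1 = 7 m
Total distance = 72 m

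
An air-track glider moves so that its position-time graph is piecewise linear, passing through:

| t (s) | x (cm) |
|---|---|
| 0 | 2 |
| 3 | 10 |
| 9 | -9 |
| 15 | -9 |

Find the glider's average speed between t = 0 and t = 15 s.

Average speed = (total path length)/(elapsed time); on a piecewise-linear x-t graph the path length is Σ|Δx|.
0–3 s: |Δx| = |10 − 2| = 8 cm
3–9 s: |Δx| = |-9 − 10| = 19 cm
9–15 s: |Δx| = |-9 − -9| = 0 cm
Total path = 27 cm; average speed = 27/15 = 1.8 cm/s.

1.8 cm/s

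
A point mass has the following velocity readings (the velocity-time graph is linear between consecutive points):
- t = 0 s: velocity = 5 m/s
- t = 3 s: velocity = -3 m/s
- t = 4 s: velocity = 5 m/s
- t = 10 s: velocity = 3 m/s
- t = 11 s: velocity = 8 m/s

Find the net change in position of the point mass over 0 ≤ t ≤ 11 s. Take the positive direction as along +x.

33.5 m

Displacement is the signed area under the v-t curve.
0–3 s: ½(5 + -3)(3) = 3 m
3–4 s: ½(-3 + 5)(1) = 1 m
4–10 s: ½(5 + 3)(6) = 24 m
10–11 s: ½(3 + 8)(1) = 5.5 m
Net displacement = 33.5 m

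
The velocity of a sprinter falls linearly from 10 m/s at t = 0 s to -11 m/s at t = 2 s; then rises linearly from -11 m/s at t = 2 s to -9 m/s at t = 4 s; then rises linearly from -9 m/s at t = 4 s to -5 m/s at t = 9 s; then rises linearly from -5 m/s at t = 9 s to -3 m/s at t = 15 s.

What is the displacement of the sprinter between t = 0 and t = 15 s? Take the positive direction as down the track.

Displacement is the signed area under the v-t curve.
0–2 s: ½(10 + -11)(2) = -1 m
2–4 s: ½(-11 + -9)(2) = -20 m
4–9 s: ½(-9 + -5)(5) = -35 m
9–15 s: ½(-5 + -3)(6) = -24 m
Net displacement = -80 m

-80 m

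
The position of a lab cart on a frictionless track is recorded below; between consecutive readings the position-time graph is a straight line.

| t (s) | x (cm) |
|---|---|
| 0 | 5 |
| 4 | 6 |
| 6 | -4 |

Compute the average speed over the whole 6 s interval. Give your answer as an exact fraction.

Average speed = (total path length)/(elapsed time); on a piecewise-linear x-t graph the path length is Σ|Δx|.
0–4 s: |Δx| = |6 − 5| = 1 cm
4–6 s: |Δx| = |-4 − 6| = 10 cm
Total path = 11 cm; average speed = 11/6 = 11/6 cm/s.

11/6 cm/s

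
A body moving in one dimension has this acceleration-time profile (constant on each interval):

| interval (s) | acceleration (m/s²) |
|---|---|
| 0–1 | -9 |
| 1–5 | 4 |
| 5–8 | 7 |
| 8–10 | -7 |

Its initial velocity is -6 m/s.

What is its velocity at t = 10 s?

Δv equals the area under the a-t graph; then v = v₀ + Δv.
0–1 s: -9 × 1 = -9 m/s
1–5 s: 4 × 4 = 16 m/s
5–8 s: 7 × 3 = 21 m/s
8–10 s: -7 × 2 = -14 m/s
Δv = 14 m/s, so v(10) = -6 + (14) = 8 m/s.

8 m/s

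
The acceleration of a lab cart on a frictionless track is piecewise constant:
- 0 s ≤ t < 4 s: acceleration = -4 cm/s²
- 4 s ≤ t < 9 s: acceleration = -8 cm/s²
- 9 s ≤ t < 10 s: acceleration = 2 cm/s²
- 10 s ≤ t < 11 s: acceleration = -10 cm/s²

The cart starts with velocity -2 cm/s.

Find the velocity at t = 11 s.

-66 cm/s

Δv equals the area under the a-t graph; then v = v₀ + Δv.
0–4 s: -4 × 4 = -16 cm/s
4–9 s: -8 × 5 = -40 cm/s
9–10 s: 2 × 1 = 2 cm/s
10–11 s: -10 × 1 = -10 cm/s
Δv = -64 cm/s, so v(11) = -2 + (-64) = -66 cm/s.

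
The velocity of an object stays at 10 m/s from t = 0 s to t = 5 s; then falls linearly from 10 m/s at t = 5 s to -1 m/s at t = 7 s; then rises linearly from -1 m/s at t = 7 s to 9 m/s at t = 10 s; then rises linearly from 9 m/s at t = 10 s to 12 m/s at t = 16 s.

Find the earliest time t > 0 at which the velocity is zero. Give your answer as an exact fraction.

t = 75/11 s

v changes sign on 5–7 s (from 10 to -1); the graph is linear there, so v = 0 at t = 5 + (-10)·(7 − 5)/(-1 − 10) = 75/11 s.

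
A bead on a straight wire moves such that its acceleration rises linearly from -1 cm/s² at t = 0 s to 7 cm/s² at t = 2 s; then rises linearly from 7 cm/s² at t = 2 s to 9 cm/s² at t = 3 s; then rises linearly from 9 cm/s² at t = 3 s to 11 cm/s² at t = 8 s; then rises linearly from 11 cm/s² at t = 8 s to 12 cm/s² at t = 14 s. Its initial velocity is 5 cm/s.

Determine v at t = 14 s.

Δv equals the area under the a-t graph; then v = v₀ + Δv.
0–2 s: ½(-1 + 7)(2) = 6 cm/s
2–3 s: ½(7 + 9)(1) = 8 cm/s
3–8 s: ½(9 + 11)(5) = 50 cm/s
8–14 s: ½(11 + 12)(6) = 69 cm/s
Δv = 133 cm/s, so v(14) = 5 + (133) = 138 cm/s.

138 cm/s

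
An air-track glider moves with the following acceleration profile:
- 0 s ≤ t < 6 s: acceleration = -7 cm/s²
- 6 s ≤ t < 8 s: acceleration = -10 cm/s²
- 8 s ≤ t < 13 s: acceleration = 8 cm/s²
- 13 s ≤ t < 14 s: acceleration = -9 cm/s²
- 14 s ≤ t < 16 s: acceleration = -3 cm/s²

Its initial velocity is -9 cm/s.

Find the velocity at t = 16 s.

-46 cm/s

Δv equals the area under the a-t graph; then v = v₀ + Δv.
0–6 s: -7 × 6 = -42 cm/s
6–8 s: -10 × 2 = -20 cm/s
8–13 s: 8 × 5 = 40 cm/s
13–14 s: -9 × 1 = -9 cm/s
14–16 s: -3 × 2 = -6 cm/s
Δv = -37 cm/s, so v(16) = -9 + (-37) = -46 cm/s.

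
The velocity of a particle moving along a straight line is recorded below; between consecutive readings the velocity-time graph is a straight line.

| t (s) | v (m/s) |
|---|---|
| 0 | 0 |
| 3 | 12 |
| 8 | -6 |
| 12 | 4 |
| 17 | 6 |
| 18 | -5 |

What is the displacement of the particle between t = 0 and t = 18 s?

Net displacement equals the area under the velocity-time graph (areas below the axis count negative).
0–3 s: ½(0 + 12)(3) = 18 m
3–8 s: ½(12 + -6)(5) = 15 m
8–12 s: ½(-6 + 4)(4) = -4 m
12–17 s: ½(4 + 6)(5) = 25 m
17–18 s: ½(6 + -5)(1) = 0.5 m
Net displacement = 54.5 m

54.5 m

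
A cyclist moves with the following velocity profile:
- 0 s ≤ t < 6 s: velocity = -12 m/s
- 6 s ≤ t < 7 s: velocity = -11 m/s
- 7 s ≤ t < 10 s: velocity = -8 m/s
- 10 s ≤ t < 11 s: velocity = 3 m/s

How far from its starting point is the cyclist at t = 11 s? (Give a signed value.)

-104 m

Displacement is the signed area under the v-t curve.
0–6 s: -12 × 6 = -72 m
6–7 s: -11 × 1 = -11 m
7–10 s: -8 × 3 = -24 m
10–11 s: 3 × 1 = 3 m
Net displacement = -104 m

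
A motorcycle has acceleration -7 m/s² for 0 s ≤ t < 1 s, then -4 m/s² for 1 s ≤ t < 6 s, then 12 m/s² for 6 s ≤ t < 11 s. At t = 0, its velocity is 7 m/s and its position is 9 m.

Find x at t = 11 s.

On each constant-a segment, Δv = aΔt and Δx = v₀Δt + ½aΔt²; chain segment to segment.
0–1 s: v starts 7 m/s; Δx = 7·1 + ½·-7·1² = 3.5 m; v ends 0 m/s.
1–6 s: v starts 0 m/s; Δx = 0·5 + ½·-4·5² = -50 m; v ends -20 m/s.
6–11 s: v starts -20 m/s; Δx = -20·5 + ½·12·5² = 50 m; v ends 40 m/s.
x(11) = 9 + Σ Δx = 12.5 m.

12.5 m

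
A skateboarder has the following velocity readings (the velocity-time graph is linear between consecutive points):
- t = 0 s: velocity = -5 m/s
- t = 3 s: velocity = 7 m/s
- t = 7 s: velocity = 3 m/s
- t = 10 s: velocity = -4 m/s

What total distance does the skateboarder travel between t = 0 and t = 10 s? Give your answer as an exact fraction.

Distance (not displacement) is the total path length: add the absolute areas under v-t.
0–3 s: v = 0 at t = 1.25 s; triangle areas 3.125 + 6.125 = 9.25 m
3–7 s: |½(7 + 3)(4)| = 20 m
7–10 s: v = 0 at t = 58/7 s; triangle areas 27/14 + 24/7 = 75/14 m
Total distance = 969/28 m

969/28 m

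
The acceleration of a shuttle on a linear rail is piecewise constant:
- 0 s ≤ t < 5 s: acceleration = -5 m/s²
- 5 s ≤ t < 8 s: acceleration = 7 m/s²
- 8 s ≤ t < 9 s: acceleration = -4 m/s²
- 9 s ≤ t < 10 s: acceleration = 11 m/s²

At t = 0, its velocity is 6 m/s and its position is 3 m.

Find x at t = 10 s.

On each constant-a segment, Δv = aΔt and Δx = v₀Δt + ½aΔt²; chain segment to segment.
0–5 s: v starts 6 m/s; Δx = 6·5 + ½·-5·5² = -32.5 m; v ends -19 m/s.
5–8 s: v starts -19 m/s; Δx = -19·3 + ½·7·3² = -25.5 m; v ends 2 m/s.
8–9 s: v starts 2 m/s; Δx = 2·1 + ½·-4·1² = 0 m; v ends -2 m/s.
9–10 s: v starts -2 m/s; Δx = -2·1 + ½·11·1² = 3.5 m; v ends 9 m/s.
x(10) = 3 + Σ Δx = -51.5 m.

-51.5 m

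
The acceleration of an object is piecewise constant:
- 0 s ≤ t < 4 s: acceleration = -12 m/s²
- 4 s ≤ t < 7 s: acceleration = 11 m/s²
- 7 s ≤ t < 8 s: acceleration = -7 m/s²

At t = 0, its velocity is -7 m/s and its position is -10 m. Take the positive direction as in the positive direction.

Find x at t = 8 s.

-275 m

On each constant-a segment, Δv = aΔt and Δx = v₀Δt + ½aΔt²; chain segment to segment.
0–4 s: v starts -7 m/s; Δx = -7·4 + ½·-12·4² = -124 m; v ends -55 m/s.
4–7 s: v starts -55 m/s; Δx = -55·3 + ½·11·3² = -115.5 m; v ends -22 m/s.
7–8 s: v starts -22 m/s; Δx = -22·1 + ½·-7·1² = -25.5 m; v ends -29 m/s.
x(8) = -10 + Σ Δx = -275 m.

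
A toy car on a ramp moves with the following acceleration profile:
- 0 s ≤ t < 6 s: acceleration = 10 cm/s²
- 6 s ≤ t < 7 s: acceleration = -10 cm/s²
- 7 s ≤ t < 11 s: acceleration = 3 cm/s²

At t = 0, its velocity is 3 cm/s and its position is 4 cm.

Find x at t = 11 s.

496 cm

On each constant-a segment, Δv = aΔt and Δx = v₀Δt + ½aΔt²; chain segment to segment.
0–6 s: v starts 3 cm/s; Δx = 3·6 + ½·10·6² = 198 cm; v ends 63 cm/s.
6–7 s: v starts 63 cm/s; Δx = 63·1 + ½·-10·1² = 58 cm; v ends 53 cm/s.
7–11 s: v starts 53 cm/s; Δx = 53·4 + ½·3·4² = 236 cm; v ends 65 cm/s.
x(11) = 4 + Σ Δx = 496 cm.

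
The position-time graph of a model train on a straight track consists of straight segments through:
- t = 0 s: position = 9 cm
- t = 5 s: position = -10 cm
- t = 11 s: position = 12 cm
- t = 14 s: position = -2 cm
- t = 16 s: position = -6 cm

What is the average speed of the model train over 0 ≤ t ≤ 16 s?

Average speed = (total path length)/(elapsed time); on a piecewise-linear x-t graph the path length is Σ|Δx|.
0–5 s: |Δx| = |-10 − 9| = 19 cm
5–11 s: |Δx| = |12 − -10| = 22 cm
11–14 s: |Δx| = |-2 − 12| = 14 cm
14–16 s: |Δx| = |-6 − -2| = 4 cm
Total path = 59 cm; average speed = 59/16 = 3.6875 cm/s.

3.6875 cm/s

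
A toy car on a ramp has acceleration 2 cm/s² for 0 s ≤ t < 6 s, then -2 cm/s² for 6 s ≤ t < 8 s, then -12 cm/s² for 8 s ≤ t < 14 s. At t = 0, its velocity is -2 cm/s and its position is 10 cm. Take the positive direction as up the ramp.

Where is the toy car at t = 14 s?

On each constant-a segment, Δv = aΔt and Δx = v₀Δt + ½aΔt²; chain segment to segment.
0–6 s: v starts -2 cm/s; Δx = -2·6 + ½·2·6² = 24 cm; v ends 10 cm/s.
6–8 s: v starts 10 cm/s; Δx = 10·2 + ½·-2·2² = 16 cm; v ends 6 cm/s.
8–14 s: v starts 6 cm/s; Δx = 6·6 + ½·-12·6² = -180 cm; v ends -66 cm/s.
x(14) = 10 + Σ Δx = -130 cm.

-130 cm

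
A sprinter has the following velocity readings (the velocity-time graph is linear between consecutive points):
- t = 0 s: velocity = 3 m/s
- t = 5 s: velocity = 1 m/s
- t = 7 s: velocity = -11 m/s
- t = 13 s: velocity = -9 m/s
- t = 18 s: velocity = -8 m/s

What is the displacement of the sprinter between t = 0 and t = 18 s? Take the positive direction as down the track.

Net displacement equals the area under the velocity-time graph (areas below the axis count negative).
0–5 s: ½(3 + 1)(5) = 10 m
5–7 s: ½(1 + -11)(2) = -10 m
7–13 s: ½(-11 + -9)(6) = -60 m
13–18 s: ½(-9 + -8)(5) = -42.5 m
Net displacement = -102.5 m

-102.5 m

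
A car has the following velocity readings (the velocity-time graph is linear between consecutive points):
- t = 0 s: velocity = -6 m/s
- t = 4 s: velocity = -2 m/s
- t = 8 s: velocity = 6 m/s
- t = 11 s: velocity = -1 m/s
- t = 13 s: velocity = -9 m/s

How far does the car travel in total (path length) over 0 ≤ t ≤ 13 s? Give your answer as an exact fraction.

615/14 m

Total distance travelled is ∫|v| dt — sum the magnitudes of each area piece.
0–4 s: |½(-6 + -2)(4)| = 16 m
4–8 s: v = 0 at t = 5 s; triangle areas 1 + 9 = 10 m
8–11 s: v = 0 at t = 74/7 s; triangle areas 54/7 + 3/14 = 111/14 m
11–13 s: |½(-1 + -9)(2)| = 10 m
Total distance = 615/14 m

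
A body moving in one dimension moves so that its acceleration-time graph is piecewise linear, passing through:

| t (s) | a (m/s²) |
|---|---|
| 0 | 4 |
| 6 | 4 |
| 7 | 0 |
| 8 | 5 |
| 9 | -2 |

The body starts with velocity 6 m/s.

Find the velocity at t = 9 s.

Δv equals the area under the a-t graph; then v = v₀ + Δv.
0–6 s: 4 × 6 = 24 m/s
6–7 s: ½(4 + 0)(1) = 2 m/s
7–8 s: ½(0 + 5)(1) = 2.5 m/s
8–9 s: ½(5 + -2)(1) = 1.5 m/s
Δv = 30 m/s, so v(9) = 6 + (30) = 36 m/s.

36 m/s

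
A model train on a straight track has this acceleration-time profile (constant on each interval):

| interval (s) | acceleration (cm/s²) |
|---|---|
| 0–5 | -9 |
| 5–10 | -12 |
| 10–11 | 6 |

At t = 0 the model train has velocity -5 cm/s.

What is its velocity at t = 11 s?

Δv equals the area under the a-t graph; then v = v₀ + Δv.
0–5 s: -9 × 5 = -45 cm/s
5–10 s: -12 × 5 = -60 cm/s
10–11 s: 6 × 1 = 6 cm/s
Δv = -99 cm/s, so v(11) = -5 + (-99) = -104 cm/s.

-104 cm/s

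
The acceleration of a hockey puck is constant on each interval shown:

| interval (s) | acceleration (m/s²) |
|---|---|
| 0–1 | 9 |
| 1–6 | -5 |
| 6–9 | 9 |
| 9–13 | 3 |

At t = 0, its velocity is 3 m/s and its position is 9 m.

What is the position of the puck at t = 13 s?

95.5 m

On each constant-a segment, Δv = aΔt and Δx = v₀Δt + ½aΔt²; chain segment to segment.
0–1 s: v starts 3 m/s; Δx = 3·1 + ½·9·1² = 7.5 m; v ends 12 m/s.
1–6 s: v starts 12 m/s; Δx = 12·5 + ½·-5·5² = -2.5 m; v ends -13 m/s.
6–9 s: v starts -13 m/s; Δx = -13·3 + ½·9·3² = 1.5 m; v ends 14 m/s.
9–13 s: v starts 14 m/s; Δx = 14·4 + ½·3·4² = 80 m; v ends 26 m/s.
x(13) = 9 + Σ Δx = 95.5 m.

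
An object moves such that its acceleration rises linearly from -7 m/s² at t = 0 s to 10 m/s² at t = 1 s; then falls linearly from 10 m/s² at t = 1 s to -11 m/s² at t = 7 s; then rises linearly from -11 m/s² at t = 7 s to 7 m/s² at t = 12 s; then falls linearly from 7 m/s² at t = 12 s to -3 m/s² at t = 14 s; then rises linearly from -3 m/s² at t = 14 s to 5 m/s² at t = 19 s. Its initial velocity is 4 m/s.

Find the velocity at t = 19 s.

Δv equals the area under the a-t graph; then v = v₀ + Δv.
0–1 s: ½(-7 + 10)(1) = 1.5 m/s
1–7 s: ½(10 + -11)(6) = -3 m/s
7–12 s: ½(-11 + 7)(5) = -10 m/s
12–14 s: ½(7 + -3)(2) = 4 m/s
14–19 s: ½(-3 + 5)(5) = 5 m/s
Δv = -2.5 m/s, so v(19) = 4 + (-2.5) = 1.5 m/s.

1.5 m/s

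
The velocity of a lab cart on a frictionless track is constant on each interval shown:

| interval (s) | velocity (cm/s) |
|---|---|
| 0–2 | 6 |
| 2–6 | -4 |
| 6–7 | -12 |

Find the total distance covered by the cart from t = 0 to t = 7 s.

40 cm

Total distance travelled is ∫|v| dt — sum the magnitudes of each area piece.
0–2 s: |6| × 2 = 12 cm
2–6 s: |-4| × 4 = 16 cm
6–7 s: |-12| × 1 = 12 cm
Total distance = 40 cm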